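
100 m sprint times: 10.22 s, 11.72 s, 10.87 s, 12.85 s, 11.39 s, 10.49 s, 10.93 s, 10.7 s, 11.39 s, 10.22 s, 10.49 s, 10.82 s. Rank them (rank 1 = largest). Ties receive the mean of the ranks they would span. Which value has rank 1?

Sorted (descending): 12.85, 11.72, 11.39, 11.39, 10.93, 10.87, 10.82, 10.7, 10.49, 10.49, 10.22, 10.22
The 2 values of 11.39 occupy positions 3–4 → average rank (3+4)/2 = 3.5.
The 2 values of 10.49 occupy positions 9–10 → average rank (9+10)/2 = 9.5.
The 2 values of 10.22 occupy positions 11–12 → average rank (11+12)/2 = 11.5.
Rank 1 → value 12.85.

12.85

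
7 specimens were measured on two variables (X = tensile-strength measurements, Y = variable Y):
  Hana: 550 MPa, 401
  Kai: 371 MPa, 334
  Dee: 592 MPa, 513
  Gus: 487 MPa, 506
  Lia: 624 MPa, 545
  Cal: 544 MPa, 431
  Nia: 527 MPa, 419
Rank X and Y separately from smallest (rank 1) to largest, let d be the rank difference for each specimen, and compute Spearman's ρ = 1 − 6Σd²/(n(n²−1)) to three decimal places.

Ranks of variable 1: 5, 1, 6, 2, 7, 4, 3
Ranks of variable 2: 2, 1, 6, 5, 7, 4, 3
d = r₁ − r₂: 3, 0, 0, -3, 0, 0, 0
d²: 9, 0, 0, 9, 0, 0, 0; Σd² = 18
ρ = 1 − 6·18/(7·48) = 1 − 108/336 = 0.679

0.679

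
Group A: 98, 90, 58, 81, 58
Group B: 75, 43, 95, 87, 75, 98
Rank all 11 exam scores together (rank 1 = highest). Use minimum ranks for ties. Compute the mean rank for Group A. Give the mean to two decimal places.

5.80

Sorted (descending): 98, 98, 95, 90, 87, 81, 75, 75, 58, 58, 43
The 2 values of 98 occupy positions 1–2 → each gets rank 1.
The 2 values of 75 occupy positions 7–8 → each gets rank 7.
The 2 values of 58 occupy positions 9–10 → each gets rank 9.
Group A values → pooled ranks: 98→1, 90→4, 58→9, 81→6, 58→9
Mean rank = (1 + 4 + 9 + 6 + 9) / 5 = 5.80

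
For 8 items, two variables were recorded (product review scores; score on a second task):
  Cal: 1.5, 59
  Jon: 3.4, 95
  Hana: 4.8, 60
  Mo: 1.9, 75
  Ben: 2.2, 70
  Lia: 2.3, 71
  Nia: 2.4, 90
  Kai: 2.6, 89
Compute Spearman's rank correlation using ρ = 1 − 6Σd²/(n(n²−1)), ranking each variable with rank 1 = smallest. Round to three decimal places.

Ranks of variable 1: 1, 7, 8, 2, 3, 4, 5, 6
Ranks of variable 2: 1, 8, 2, 5, 3, 4, 7, 6
d = r₁ − r₂: 0, -1, 6, -3, 0, 0, -2, 0
d²: 0, 1, 36, 9, 0, 0, 4, 0; Σd² = 50
ρ = 1 − 6·50/(8·63) = 1 − 300/504 = 0.405

0.405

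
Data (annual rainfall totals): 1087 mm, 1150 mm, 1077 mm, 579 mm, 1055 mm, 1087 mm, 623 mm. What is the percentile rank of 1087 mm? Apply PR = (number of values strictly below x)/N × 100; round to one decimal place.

57.1

N = 7.
Strictly below 1087: 4. Equal to 1087: 2.
PR = 4/7 × 100 = 57.1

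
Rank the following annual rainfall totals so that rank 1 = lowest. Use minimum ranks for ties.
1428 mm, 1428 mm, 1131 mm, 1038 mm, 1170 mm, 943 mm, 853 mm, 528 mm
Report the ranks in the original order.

Sorted (ascending): 528, 853, 943, 1038, 1131, 1170, 1428, 1428
The 2 values of 1428 occupy positions 7–8 → each gets rank 7.

7, 7, 5, 4, 6, 3, 2, 1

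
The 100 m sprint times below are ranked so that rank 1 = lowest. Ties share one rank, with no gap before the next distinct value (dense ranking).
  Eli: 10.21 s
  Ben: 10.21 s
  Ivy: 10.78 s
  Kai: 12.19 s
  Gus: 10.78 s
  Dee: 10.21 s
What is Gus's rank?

2

Sorted (ascending): 10.21, 10.21, 10.21, 10.78, 10.78, 12.19
The 3 values of 10.21 share dense rank 1.
The 2 values of 10.78 share dense rank 2.
Remaining distinct values take the next consecutive integers.
Gus has value 10.78 s → rank 2.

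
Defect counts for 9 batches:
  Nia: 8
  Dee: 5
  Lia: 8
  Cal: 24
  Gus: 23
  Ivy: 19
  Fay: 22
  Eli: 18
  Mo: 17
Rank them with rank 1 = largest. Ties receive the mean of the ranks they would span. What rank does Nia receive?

7.5

Sorted (descending): 24, 23, 22, 19, 18, 17, 8, 8, 5
The 2 values of 8 occupy positions 7–8 → average rank (7+8)/2 = 7.5.
Nia has value 8 → rank 7.5.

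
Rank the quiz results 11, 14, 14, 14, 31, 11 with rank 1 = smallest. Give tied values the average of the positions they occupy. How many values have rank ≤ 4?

Sorted (ascending): 11, 11, 14, 14, 14, 31
The 2 values of 11 occupy positions 1–2 → average rank (1+2)/2 = 1.5.
The 3 values of 14 occupy positions 3–5 → average rank 4.
Ranks ≤ 4: {1.5, 1.5, 4, 4, 4} → 5 values.

5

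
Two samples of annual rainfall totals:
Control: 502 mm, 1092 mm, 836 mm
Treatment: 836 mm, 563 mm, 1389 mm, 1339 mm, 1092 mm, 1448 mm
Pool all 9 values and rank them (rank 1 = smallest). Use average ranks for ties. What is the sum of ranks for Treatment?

35

Sorted (ascending): 502, 563, 836, 836, 1092, 1092, 1339, 1389, 1448
The 2 values of 836 occupy positions 3–4 → average rank (3+4)/2 = 3.5.
The 2 values of 1092 occupy positions 5–6 → average rank (5+6)/2 = 5.5.
Treatment values → pooled ranks: 836→3.5, 563→2, 1389→8, 1339→7, 1092→5.5, 1448→9
Rank sum = 3.5 + 2 + 8 + 7 + 5.5 + 9 = 35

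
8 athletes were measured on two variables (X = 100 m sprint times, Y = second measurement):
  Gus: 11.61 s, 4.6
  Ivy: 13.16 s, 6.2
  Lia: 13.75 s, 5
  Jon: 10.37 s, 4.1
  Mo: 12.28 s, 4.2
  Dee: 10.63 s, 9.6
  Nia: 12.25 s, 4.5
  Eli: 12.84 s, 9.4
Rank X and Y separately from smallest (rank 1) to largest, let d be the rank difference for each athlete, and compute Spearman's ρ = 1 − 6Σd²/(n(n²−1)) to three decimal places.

Ranks of variable 1: 3, 7, 8, 1, 5, 2, 4, 6
Ranks of variable 2: 4, 6, 5, 1, 2, 8, 3, 7
d = r₁ − r₂: -1, 1, 3, 0, 3, -6, 1, -1
d²: 1, 1, 9, 0, 9, 36, 1, 1; Σd² = 58
ρ = 1 − 6·58/(8·63) = 1 − 348/504 = 0.310

0.310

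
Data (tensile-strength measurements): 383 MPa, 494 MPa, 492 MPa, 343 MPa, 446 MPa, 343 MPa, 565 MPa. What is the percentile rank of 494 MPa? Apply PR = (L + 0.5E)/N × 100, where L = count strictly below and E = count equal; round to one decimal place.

78.6

N = 7.
Strictly below 494: 5. Equal to 494: 1.
PR = (5 + 0.5·1)/7 × 100 = 78.6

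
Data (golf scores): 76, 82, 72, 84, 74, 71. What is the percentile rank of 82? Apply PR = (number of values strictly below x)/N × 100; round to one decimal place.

66.7

N = 6.
Strictly below 82: 4. Equal to 82: 1.
PR = 4/6 × 100 = 66.7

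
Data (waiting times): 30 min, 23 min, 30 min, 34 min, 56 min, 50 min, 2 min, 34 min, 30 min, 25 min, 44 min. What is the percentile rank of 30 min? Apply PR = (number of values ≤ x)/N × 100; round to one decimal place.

N = 11.
Strictly below 30: 3. Equal to 30: 3.
PR = 6/11 × 100 = 54.5

54.5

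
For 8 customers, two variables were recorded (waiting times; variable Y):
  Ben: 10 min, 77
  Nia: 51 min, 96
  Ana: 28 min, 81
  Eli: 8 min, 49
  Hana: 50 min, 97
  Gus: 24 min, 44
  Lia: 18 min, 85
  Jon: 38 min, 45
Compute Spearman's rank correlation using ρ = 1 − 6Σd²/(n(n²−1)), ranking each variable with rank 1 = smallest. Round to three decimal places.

Ranks of variable 1: 2, 8, 5, 1, 7, 4, 3, 6
Ranks of variable 2: 4, 7, 5, 3, 8, 1, 6, 2
d = r₁ − r₂: -2, 1, 0, -2, -1, 3, -3, 4
d²: 4, 1, 0, 4, 1, 9, 9, 16; Σd² = 44
ρ = 1 − 6·44/(8·63) = 1 − 264/504 = 0.476

0.476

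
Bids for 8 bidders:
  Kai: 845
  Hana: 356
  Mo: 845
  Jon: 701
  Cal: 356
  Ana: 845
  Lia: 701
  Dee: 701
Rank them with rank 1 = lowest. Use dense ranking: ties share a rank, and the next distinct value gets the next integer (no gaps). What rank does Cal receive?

1

Sorted (ascending): 356, 356, 701, 701, 701, 845, 845, 845
The 2 values of 356 share dense rank 1.
The 3 values of 701 share dense rank 2.
The 3 values of 845 share dense rank 3.
Cal has value 356 → rank 1.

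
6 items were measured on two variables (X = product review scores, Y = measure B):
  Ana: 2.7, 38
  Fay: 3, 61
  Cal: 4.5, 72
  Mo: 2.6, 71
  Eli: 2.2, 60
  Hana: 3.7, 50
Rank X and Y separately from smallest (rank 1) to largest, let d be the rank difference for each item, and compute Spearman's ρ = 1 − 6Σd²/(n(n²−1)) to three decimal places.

Ranks of variable 1: 3, 4, 6, 2, 1, 5
Ranks of variable 2: 1, 4, 6, 5, 3, 2
d = r₁ − r₂: 2, 0, 0, -3, -2, 3
d²: 4, 0, 0, 9, 4, 9; Σd² = 26
ρ = 1 − 6·26/(6·35) = 1 − 156/210 = 0.257

0.257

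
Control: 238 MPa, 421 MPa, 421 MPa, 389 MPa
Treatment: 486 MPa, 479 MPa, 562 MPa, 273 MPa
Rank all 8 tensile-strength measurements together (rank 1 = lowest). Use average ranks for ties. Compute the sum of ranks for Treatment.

Sorted (ascending): 238, 273, 389, 421, 421, 479, 486, 562
The 2 values of 421 occupy positions 4–5 → average rank (4+5)/2 = 4.5.
Treatment values → pooled ranks: 486→7, 479→6, 562→8, 273→2
Rank sum = 7 + 6 + 8 + 2 = 23

23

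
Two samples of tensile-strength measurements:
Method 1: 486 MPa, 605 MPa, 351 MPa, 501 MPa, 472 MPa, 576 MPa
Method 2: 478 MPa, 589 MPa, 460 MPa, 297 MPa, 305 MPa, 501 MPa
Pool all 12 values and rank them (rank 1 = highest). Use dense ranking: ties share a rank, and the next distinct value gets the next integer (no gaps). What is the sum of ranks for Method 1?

29

Sorted (descending): 605, 589, 576, 501, 501, 486, 478, 472, 460, 351, 305, 297
The 2 values of 501 share dense rank 4.
Remaining distinct values take the next consecutive integers.
Method 1 values → pooled ranks: 486→5, 605→1, 351→9, 501→4, 472→7, 576→3
Rank sum = 5 + 1 + 9 + 4 + 7 + 3 = 29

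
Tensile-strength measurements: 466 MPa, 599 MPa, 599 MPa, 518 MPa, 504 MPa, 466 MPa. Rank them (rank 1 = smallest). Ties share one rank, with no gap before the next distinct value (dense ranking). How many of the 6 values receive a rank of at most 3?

4

Sorted (ascending): 466, 466, 504, 518, 599, 599
The 2 values of 466 share dense rank 1.
The 2 values of 599 share dense rank 4.
Remaining distinct values take the next consecutive integers.
Ranks ≤ 3: {1, 1, 2, 3} → 4 values.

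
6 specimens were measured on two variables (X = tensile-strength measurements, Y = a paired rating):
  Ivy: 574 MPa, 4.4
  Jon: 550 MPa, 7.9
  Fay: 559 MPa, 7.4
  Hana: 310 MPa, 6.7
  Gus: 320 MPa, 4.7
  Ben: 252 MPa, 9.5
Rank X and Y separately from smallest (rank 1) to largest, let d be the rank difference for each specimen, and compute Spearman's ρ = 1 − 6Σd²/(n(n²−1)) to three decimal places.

-0.543

Ranks of variable 1: 6, 4, 5, 2, 3, 1
Ranks of variable 2: 1, 5, 4, 3, 2, 6
d = r₁ − r₂: 5, -1, 1, -1, 1, -5
d²: 25, 1, 1, 1, 1, 25; Σd² = 54
ρ = 1 − 6·54/(6·35) = 1 − 324/210 = -0.543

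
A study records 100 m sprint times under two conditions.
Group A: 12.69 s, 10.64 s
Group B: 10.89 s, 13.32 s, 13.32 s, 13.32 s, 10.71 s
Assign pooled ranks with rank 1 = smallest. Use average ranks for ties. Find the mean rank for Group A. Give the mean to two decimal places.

Sorted (ascending): 10.64, 10.71, 10.89, 12.69, 13.32, 13.32, 13.32
The 3 values of 13.32 occupy positions 5–7 → average rank 6.
Group A values → pooled ranks: 12.69→4, 10.64→1
Mean rank = (4 + 1) / 2 = 2.50

2.50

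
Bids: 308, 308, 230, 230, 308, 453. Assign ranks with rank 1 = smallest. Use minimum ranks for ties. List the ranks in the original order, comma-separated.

3, 3, 1, 1, 3, 6

Sorted (ascending): 230, 230, 308, 308, 308, 453
The 2 values of 230 occupy positions 1–2 → each gets rank 1.
The 3 values of 308 occupy positions 3–5 → each gets rank 3.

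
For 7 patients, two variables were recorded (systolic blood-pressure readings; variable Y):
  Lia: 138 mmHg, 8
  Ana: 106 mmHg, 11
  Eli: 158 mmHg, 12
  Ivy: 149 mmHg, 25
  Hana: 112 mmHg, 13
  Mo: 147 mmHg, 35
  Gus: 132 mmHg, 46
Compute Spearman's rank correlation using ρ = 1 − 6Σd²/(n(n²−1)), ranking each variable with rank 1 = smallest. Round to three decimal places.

Ranks of variable 1: 4, 1, 7, 6, 2, 5, 3
Ranks of variable 2: 1, 2, 3, 5, 4, 6, 7
d = r₁ − r₂: 3, -1, 4, 1, -2, -1, -4
d²: 9, 1, 16, 1, 4, 1, 16; Σd² = 48
ρ = 1 − 6·48/(7·48) = 1 − 288/336 = 0.143

0.143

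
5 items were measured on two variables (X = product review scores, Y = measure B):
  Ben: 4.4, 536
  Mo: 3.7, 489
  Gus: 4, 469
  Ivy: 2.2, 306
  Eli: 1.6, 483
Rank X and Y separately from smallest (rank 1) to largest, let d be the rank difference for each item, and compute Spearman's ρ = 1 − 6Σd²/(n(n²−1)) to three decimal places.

Ranks of variable 1: 5, 3, 4, 2, 1
Ranks of variable 2: 5, 4, 2, 1, 3
d = r₁ − r₂: 0, -1, 2, 1, -2
d²: 0, 1, 4, 1, 4; Σd² = 10
ρ = 1 − 6·10/(5·24) = 1 − 60/120 = 0.500

0.500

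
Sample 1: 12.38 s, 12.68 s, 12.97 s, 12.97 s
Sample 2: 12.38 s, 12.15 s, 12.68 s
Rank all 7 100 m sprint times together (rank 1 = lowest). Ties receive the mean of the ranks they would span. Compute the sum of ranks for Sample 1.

Sorted (ascending): 12.15, 12.38, 12.38, 12.68, 12.68, 12.97, 12.97
The 2 values of 12.38 occupy positions 2–3 → average rank (2+3)/2 = 2.5.
The 2 values of 12.68 occupy positions 4–5 → average rank (4+5)/2 = 4.5.
The 2 values of 12.97 occupy positions 6–7 → average rank (6+7)/2 = 6.5.
Sample 1 values → pooled ranks: 12.38→2.5, 12.68→4.5, 12.97→6.5, 12.97→6.5
Rank sum = 2.5 + 4.5 + 6.5 + 6.5 = 20

20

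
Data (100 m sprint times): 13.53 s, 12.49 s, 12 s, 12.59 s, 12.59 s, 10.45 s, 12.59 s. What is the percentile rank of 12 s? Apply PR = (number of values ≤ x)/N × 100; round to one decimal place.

N = 7.
Strictly below 12: 1. Equal to 12: 1.
PR = 2/7 × 100 = 28.6

28.6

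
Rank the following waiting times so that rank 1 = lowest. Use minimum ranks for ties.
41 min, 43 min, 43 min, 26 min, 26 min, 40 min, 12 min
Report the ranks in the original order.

Sorted (ascending): 12, 26, 26, 40, 41, 43, 43
The 2 values of 26 occupy positions 2–3 → each gets rank 2.
The 2 values of 43 occupy positions 6–7 → each gets rank 6.

5, 6, 6, 2, 2, 4, 1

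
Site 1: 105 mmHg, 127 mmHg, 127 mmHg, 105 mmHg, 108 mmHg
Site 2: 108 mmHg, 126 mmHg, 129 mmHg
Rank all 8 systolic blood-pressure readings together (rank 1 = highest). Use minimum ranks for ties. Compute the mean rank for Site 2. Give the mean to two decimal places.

3.33

Sorted (descending): 129, 127, 127, 126, 108, 108, 105, 105
The 2 values of 127 occupy positions 2–3 → each gets rank 2.
The 2 values of 108 occupy positions 5–6 → each gets rank 5.
The 2 values of 105 occupy positions 7–8 → each gets rank 7.
Site 2 values → pooled ranks: 108→5, 126→4, 129→1
Mean rank = (5 + 4 + 1) / 3 = 3.33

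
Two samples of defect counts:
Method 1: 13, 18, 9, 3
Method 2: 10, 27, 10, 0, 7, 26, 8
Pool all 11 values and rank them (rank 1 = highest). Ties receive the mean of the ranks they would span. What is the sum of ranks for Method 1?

24

Sorted (descending): 27, 26, 18, 13, 10, 10, 9, 8, 7, 3, 0
The 2 values of 10 occupy positions 5–6 → average rank (5+6)/2 = 5.5.
Method 1 values → pooled ranks: 13→4, 18→3, 9→7, 3→10
Rank sum = 4 + 3 + 7 + 10 = 24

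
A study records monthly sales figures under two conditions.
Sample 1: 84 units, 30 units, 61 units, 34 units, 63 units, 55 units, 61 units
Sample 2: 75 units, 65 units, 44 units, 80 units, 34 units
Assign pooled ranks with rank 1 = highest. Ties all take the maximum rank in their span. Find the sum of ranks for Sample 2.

29

Sorted (descending): 84, 80, 75, 65, 63, 61, 61, 55, 44, 34, 34, 30
The 2 values of 61 occupy positions 6–7 → each gets rank 7.
The 2 values of 34 occupy positions 10–11 → each gets rank 11.
Sample 2 values → pooled ranks: 75→3, 65→4, 44→9, 80→2, 34→11
Rank sum = 3 + 4 + 9 + 2 + 11 = 29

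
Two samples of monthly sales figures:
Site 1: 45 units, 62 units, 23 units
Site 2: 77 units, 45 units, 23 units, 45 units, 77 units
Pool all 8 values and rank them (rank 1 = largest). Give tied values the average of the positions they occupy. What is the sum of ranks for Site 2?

Sorted (descending): 77, 77, 62, 45, 45, 45, 23, 23
The 2 values of 77 occupy positions 1–2 → average rank (1+2)/2 = 1.5.
The 3 values of 45 occupy positions 4–6 → average rank 5.
The 2 values of 23 occupy positions 7–8 → average rank (7+8)/2 = 7.5.
Site 2 values → pooled ranks: 77→1.5, 45→5, 23→7.5, 45→5, 77→1.5
Rank sum = 1.5 + 5 + 7.5 + 5 + 1.5 = 20.5

20.5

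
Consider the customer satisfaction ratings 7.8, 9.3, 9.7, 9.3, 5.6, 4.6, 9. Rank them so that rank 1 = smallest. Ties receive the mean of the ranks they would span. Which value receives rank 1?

4.6

Sorted (ascending): 4.6, 5.6, 7.8, 9, 9.3, 9.3, 9.7
The 2 values of 9.3 occupy positions 5–6 → average rank (5+6)/2 = 5.5.
Rank 1 → value 4.6.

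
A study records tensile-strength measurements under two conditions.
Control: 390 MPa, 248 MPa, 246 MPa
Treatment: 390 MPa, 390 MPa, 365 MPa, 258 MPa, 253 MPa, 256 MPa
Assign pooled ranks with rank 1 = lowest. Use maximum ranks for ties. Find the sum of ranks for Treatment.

36

Sorted (ascending): 246, 248, 253, 256, 258, 365, 390, 390, 390
The 3 values of 390 occupy positions 7–9 → each gets rank 9.
Treatment values → pooled ranks: 390→9, 390→9, 365→6, 258→5, 253→3, 256→4
Rank sum = 9 + 9 + 6 + 5 + 3 + 4 = 36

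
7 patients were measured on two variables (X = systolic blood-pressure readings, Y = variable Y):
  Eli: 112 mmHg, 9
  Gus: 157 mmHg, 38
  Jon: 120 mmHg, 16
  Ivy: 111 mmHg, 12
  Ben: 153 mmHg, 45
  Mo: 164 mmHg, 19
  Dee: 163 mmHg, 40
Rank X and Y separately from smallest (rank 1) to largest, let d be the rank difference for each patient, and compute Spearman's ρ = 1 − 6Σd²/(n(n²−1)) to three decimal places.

Ranks of variable 1: 2, 5, 3, 1, 4, 7, 6
Ranks of variable 2: 1, 5, 3, 2, 7, 4, 6
d = r₁ − r₂: 1, 0, 0, -1, -3, 3, 0
d²: 1, 0, 0, 1, 9, 9, 0; Σd² = 20
ρ = 1 − 6·20/(7·48) = 1 − 120/336 = 0.643

0.643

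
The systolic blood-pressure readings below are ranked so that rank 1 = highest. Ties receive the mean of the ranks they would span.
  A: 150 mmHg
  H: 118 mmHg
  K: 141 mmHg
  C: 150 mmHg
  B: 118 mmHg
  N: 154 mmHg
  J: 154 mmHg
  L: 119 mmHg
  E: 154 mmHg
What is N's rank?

2

Sorted (descending): 154, 154, 154, 150, 150, 141, 119, 118, 118
The 3 values of 154 occupy positions 1–3 → average rank 2.
The 2 values of 150 occupy positions 4–5 → average rank (4+5)/2 = 4.5.
The 2 values of 118 occupy positions 8–9 → average rank (8+9)/2 = 8.5.
N has value 154 mmHg → rank 2.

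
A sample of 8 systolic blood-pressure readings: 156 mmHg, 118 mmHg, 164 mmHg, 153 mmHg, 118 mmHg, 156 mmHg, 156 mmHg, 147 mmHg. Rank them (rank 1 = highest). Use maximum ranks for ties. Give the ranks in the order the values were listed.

4, 8, 1, 5, 8, 4, 4, 6

Sorted (descending): 164, 156, 156, 156, 153, 147, 118, 118
The 3 values of 156 occupy positions 2–4 → each gets rank 4.
The 2 values of 118 occupy positions 7–8 → each gets rank 8.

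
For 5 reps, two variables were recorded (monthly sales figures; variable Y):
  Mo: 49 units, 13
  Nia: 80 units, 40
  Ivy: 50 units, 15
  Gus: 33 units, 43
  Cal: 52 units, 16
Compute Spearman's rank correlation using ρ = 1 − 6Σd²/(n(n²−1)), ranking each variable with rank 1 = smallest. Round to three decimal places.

Ranks of variable 1: 2, 5, 3, 1, 4
Ranks of variable 2: 1, 4, 2, 5, 3
d = r₁ − r₂: 1, 1, 1, -4, 1
d²: 1, 1, 1, 16, 1; Σd² = 20
ρ = 1 − 6·20/(5·24) = 1 − 120/120 = 0.000

0.000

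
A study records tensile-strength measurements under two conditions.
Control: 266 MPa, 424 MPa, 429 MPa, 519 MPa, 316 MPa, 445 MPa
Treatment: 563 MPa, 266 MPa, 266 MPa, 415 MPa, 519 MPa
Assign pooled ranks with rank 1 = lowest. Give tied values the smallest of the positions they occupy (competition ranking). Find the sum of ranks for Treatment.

Sorted (ascending): 266, 266, 266, 316, 415, 424, 429, 445, 519, 519, 563
The 3 values of 266 occupy positions 1–3 → each gets rank 1.
The 2 values of 519 occupy positions 9–10 → each gets rank 9.
Treatment values → pooled ranks: 563→11, 266→1, 266→1, 415→5, 519→9
Rank sum = 11 + 1 + 1 + 5 + 9 = 27

27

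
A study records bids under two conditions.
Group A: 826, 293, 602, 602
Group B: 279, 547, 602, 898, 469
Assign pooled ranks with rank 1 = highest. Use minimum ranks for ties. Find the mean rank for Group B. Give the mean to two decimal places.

5.20

Sorted (descending): 898, 826, 602, 602, 602, 547, 469, 293, 279
The 3 values of 602 occupy positions 3–5 → each gets rank 3.
Group B values → pooled ranks: 279→9, 547→6, 602→3, 898→1, 469→7
Mean rank = (9 + 6 + 3 + 1 + 7) / 5 = 5.20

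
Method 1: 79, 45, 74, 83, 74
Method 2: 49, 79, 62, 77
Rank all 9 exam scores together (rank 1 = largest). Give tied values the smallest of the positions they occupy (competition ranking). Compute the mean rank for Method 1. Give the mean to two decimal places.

Sorted (descending): 83, 79, 79, 77, 74, 74, 62, 49, 45
The 2 values of 79 occupy positions 2–3 → each gets rank 2.
The 2 values of 74 occupy positions 5–6 → each gets rank 5.
Method 1 values → pooled ranks: 79→2, 45→9, 74→5, 83→1, 74→5
Mean rank = (2 + 9 + 5 + 1 + 5) / 5 = 4.40

4.40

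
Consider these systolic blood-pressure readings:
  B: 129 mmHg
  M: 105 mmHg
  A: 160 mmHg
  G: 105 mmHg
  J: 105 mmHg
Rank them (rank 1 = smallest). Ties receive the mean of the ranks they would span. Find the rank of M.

2

Sorted (ascending): 105, 105, 105, 129, 160
The 3 values of 105 occupy positions 1–3 → average rank 2.
M has value 105 mmHg → rank 2.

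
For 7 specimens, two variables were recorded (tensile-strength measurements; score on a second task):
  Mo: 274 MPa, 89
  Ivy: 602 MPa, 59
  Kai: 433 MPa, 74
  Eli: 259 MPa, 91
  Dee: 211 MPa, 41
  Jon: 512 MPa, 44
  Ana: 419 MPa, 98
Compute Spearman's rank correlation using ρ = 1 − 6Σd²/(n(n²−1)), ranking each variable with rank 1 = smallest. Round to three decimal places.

-0.107

Ranks of variable 1: 3, 7, 5, 2, 1, 6, 4
Ranks of variable 2: 5, 3, 4, 6, 1, 2, 7
d = r₁ − r₂: -2, 4, 1, -4, 0, 4, -3
d²: 4, 16, 1, 16, 0, 16, 9; Σd² = 62
ρ = 1 − 6·62/(7·48) = 1 − 372/336 = -0.107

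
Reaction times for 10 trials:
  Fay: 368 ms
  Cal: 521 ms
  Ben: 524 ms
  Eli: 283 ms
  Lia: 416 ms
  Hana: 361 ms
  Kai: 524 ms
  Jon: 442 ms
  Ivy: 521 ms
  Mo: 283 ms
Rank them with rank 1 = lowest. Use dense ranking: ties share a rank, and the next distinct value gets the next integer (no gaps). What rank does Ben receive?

Sorted (ascending): 283, 283, 361, 368, 416, 442, 521, 521, 524, 524
The 2 values of 283 share dense rank 1.
The 2 values of 521 share dense rank 6.
The 2 values of 524 share dense rank 7.
Remaining distinct values take the next consecutive integers.
Ben has value 524 ms → rank 7.

7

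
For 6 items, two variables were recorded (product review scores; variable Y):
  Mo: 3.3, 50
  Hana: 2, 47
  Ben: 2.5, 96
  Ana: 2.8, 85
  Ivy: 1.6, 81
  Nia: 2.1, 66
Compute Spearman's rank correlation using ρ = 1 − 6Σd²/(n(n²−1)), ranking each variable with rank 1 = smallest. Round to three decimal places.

0.143

Ranks of variable 1: 6, 2, 4, 5, 1, 3
Ranks of variable 2: 2, 1, 6, 5, 4, 3
d = r₁ − r₂: 4, 1, -2, 0, -3, 0
d²: 16, 1, 4, 0, 9, 0; Σd² = 30
ρ = 1 − 6·30/(6·35) = 1 − 180/210 = 0.143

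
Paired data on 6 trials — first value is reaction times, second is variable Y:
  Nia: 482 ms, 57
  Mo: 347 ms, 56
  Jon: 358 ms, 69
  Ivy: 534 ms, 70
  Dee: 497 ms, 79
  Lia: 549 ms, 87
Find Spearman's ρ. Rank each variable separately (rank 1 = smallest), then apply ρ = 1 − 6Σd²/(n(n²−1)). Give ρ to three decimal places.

Ranks of variable 1: 3, 1, 2, 5, 4, 6
Ranks of variable 2: 2, 1, 3, 4, 5, 6
d = r₁ − r₂: 1, 0, -1, 1, -1, 0
d²: 1, 0, 1, 1, 1, 0; Σd² = 4
ρ = 1 − 6·4/(6·35) = 1 − 24/210 = 0.886

0.886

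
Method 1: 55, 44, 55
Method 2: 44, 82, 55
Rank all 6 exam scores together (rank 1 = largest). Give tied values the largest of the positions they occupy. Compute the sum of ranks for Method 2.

Sorted (descending): 82, 55, 55, 55, 44, 44
The 3 values of 55 occupy positions 2–4 → each gets rank 4.
The 2 values of 44 occupy positions 5–6 → each gets rank 6.
Method 2 values → pooled ranks: 44→6, 82→1, 55→4
Rank sum = 6 + 1 + 4 = 11

11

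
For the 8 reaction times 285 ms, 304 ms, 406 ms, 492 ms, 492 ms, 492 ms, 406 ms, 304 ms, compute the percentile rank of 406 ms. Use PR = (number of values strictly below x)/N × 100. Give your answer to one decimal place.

37.5

N = 8.
Strictly below 406: 3. Equal to 406: 2.
PR = 3/8 × 100 = 37.5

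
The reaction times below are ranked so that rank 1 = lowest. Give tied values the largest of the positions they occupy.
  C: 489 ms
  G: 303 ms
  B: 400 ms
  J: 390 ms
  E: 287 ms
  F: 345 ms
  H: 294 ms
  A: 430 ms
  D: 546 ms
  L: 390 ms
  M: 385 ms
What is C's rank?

Sorted (ascending): 287, 294, 303, 345, 385, 390, 390, 400, 430, 489, 546
The 2 values of 390 occupy positions 6–7 → each gets rank 7.
C has value 489 ms → rank 10.

10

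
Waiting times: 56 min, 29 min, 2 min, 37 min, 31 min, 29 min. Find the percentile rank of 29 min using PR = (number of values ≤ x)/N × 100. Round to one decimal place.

50.0

N = 6.
Strictly below 29: 1. Equal to 29: 2.
PR = 3/6 × 100 = 50.0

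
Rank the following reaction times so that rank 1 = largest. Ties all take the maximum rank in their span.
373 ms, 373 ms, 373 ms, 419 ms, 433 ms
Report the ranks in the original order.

Sorted (descending): 433, 419, 373, 373, 373
The 3 values of 373 occupy positions 3–5 → each gets rank 5.

5, 5, 5, 2, 1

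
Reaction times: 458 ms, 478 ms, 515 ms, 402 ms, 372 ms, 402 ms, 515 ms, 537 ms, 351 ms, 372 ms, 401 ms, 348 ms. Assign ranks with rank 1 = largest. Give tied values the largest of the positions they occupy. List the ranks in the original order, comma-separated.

Sorted (descending): 537, 515, 515, 478, 458, 402, 402, 401, 372, 372, 351, 348
The 2 values of 515 occupy positions 2–3 → each gets rank 3.
The 2 values of 402 occupy positions 6–7 → each gets rank 7.
The 2 values of 372 occupy positions 9–10 → each gets rank 10.

5, 4, 3, 7, 10, 7, 3, 1, 11, 10, 8, 12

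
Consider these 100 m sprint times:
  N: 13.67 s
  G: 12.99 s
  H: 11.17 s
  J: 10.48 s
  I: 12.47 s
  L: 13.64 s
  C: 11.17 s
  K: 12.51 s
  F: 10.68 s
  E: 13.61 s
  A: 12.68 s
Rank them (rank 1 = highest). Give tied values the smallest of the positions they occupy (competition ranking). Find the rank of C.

Sorted (descending): 13.67, 13.64, 13.61, 12.99, 12.68, 12.51, 12.47, 11.17, 11.17, 10.68, 10.48
The 2 values of 11.17 occupy positions 8–9 → each gets rank 8.
C has value 11.17 s → rank 8.

8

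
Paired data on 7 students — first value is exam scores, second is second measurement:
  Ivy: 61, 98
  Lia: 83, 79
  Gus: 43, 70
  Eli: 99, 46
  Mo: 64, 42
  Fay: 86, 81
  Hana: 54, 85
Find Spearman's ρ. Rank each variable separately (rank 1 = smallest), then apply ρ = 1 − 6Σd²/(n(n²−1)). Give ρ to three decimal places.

-0.286

Ranks of variable 1: 3, 5, 1, 7, 4, 6, 2
Ranks of variable 2: 7, 4, 3, 2, 1, 5, 6
d = r₁ − r₂: -4, 1, -2, 5, 3, 1, -4
d²: 16, 1, 4, 25, 9, 1, 16; Σd² = 72
ρ = 1 − 6·72/(7·48) = 1 − 432/336 = -0.286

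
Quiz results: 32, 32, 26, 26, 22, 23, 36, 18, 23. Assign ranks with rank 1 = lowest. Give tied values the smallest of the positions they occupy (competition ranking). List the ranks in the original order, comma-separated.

Sorted (ascending): 18, 22, 23, 23, 26, 26, 32, 32, 36
The 2 values of 23 occupy positions 3–4 → each gets rank 3.
The 2 values of 26 occupy positions 5–6 → each gets rank 5.
The 2 values of 32 occupy positions 7–8 → each gets rank 7.

7, 7, 5, 5, 2, 3, 9, 1, 3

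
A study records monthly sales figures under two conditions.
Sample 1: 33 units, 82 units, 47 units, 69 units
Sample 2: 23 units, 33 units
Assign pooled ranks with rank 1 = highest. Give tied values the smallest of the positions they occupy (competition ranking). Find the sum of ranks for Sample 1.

Sorted (descending): 82, 69, 47, 33, 33, 23
The 2 values of 33 occupy positions 4–5 → each gets rank 4.
Sample 1 values → pooled ranks: 33→4, 82→1, 47→3, 69→2
Rank sum = 4 + 1 + 3 + 2 = 10

10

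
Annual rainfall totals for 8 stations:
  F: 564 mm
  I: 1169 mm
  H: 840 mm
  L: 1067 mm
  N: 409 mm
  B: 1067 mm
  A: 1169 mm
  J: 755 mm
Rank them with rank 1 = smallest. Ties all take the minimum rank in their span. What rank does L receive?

5

Sorted (ascending): 409, 564, 755, 840, 1067, 1067, 1169, 1169
The 2 values of 1067 occupy positions 5–6 → each gets rank 5.
The 2 values of 1169 occupy positions 7–8 → each gets rank 7.
L has value 1067 mm → rank 5.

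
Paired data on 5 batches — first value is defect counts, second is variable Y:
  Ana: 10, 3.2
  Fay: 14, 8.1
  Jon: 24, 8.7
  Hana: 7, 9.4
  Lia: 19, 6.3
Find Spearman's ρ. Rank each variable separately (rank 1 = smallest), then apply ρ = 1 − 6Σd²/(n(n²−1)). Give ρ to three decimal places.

Ranks of variable 1: 2, 3, 5, 1, 4
Ranks of variable 2: 1, 3, 4, 5, 2
d = r₁ − r₂: 1, 0, 1, -4, 2
d²: 1, 0, 1, 16, 4; Σd² = 22
ρ = 1 − 6·22/(5·24) = 1 − 132/120 = -0.100

-0.100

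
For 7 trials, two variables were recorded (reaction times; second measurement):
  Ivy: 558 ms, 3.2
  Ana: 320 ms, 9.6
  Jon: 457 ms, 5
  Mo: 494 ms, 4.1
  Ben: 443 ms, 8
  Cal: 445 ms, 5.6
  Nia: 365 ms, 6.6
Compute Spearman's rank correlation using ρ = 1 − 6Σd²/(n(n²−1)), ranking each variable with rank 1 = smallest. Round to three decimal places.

-0.964

Ranks of variable 1: 7, 1, 5, 6, 3, 4, 2
Ranks of variable 2: 1, 7, 3, 2, 6, 4, 5
d = r₁ − r₂: 6, -6, 2, 4, -3, 0, -3
d²: 36, 36, 4, 16, 9, 0, 9; Σd² = 110
ρ = 1 − 6·110/(7·48) = 1 − 660/336 = -0.964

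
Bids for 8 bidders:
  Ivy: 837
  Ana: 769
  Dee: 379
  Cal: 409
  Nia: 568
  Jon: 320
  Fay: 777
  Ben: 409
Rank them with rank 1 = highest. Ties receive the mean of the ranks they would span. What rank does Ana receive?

Sorted (descending): 837, 777, 769, 568, 409, 409, 379, 320
The 2 values of 409 occupy positions 5–6 → average rank (5+6)/2 = 5.5.
Ana has value 769 → rank 3.

3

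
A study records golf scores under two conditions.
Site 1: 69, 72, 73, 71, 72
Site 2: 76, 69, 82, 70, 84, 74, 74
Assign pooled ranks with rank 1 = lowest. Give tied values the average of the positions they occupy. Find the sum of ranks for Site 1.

23.5

Sorted (ascending): 69, 69, 70, 71, 72, 72, 73, 74, 74, 76, 82, 84
The 2 values of 69 occupy positions 1–2 → average rank (1+2)/2 = 1.5.
The 2 values of 72 occupy positions 5–6 → average rank (5+6)/2 = 5.5.
The 2 values of 74 occupy positions 8–9 → average rank (8+9)/2 = 8.5.
Site 1 values → pooled ranks: 69→1.5, 72→5.5, 73→7, 71→4, 72→5.5
Rank sum = 1.5 + 5.5 + 7 + 4 + 5.5 = 23.5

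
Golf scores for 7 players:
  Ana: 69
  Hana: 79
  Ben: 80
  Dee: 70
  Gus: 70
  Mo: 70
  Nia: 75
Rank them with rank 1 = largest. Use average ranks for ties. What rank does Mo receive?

5

Sorted (descending): 80, 79, 75, 70, 70, 70, 69
The 3 values of 70 occupy positions 4–6 → average rank 5.
Mo has value 70 → rank 5.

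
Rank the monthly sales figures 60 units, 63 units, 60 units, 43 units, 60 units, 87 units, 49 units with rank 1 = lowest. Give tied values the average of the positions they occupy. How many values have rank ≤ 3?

2

Sorted (ascending): 43, 49, 60, 60, 60, 63, 87
The 3 values of 60 occupy positions 3–5 → average rank 4.
Ranks ≤ 3: {1, 2} → 2 values.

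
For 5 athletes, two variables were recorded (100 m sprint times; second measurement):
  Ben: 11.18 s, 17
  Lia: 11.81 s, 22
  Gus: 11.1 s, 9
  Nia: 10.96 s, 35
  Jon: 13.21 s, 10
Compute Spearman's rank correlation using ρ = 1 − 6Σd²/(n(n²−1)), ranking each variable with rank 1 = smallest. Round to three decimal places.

Ranks of variable 1: 3, 4, 2, 1, 5
Ranks of variable 2: 3, 4, 1, 5, 2
d = r₁ − r₂: 0, 0, 1, -4, 3
d²: 0, 0, 1, 16, 9; Σd² = 26
ρ = 1 − 6·26/(5·24) = 1 − 156/120 = -0.300

-0.300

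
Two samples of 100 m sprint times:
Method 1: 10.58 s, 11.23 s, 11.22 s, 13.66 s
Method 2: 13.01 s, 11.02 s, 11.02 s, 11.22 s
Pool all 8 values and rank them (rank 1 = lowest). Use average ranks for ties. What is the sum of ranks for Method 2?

Sorted (ascending): 10.58, 11.02, 11.02, 11.22, 11.22, 11.23, 13.01, 13.66
The 2 values of 11.02 occupy positions 2–3 → average rank (2+3)/2 = 2.5.
The 2 values of 11.22 occupy positions 4–5 → average rank (4+5)/2 = 4.5.
Method 2 values → pooled ranks: 13.01→7, 11.02→2.5, 11.02→2.5, 11.22→4.5
Rank sum = 7 + 2.5 + 2.5 + 4.5 = 16.5

16.5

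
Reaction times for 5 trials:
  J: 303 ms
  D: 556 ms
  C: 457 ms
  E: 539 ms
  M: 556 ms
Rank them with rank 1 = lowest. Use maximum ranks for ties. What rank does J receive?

1

Sorted (ascending): 303, 457, 539, 556, 556
The 2 values of 556 occupy positions 4–5 → each gets rank 5.
J has value 303 ms → rank 1.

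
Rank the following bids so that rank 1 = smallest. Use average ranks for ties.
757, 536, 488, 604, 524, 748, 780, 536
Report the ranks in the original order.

7, 3.5, 1, 5, 2, 6, 8, 3.5

Sorted (ascending): 488, 524, 536, 536, 604, 748, 757, 780
The 2 values of 536 occupy positions 3–4 → average rank (3+4)/2 = 3.5.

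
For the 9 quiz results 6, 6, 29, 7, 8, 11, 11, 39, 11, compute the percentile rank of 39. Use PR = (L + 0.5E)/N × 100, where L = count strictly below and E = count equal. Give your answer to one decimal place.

N = 9.
Strictly below 39: 8. Equal to 39: 1.
PR = (8 + 0.5·1)/9 × 100 = 94.4

94.4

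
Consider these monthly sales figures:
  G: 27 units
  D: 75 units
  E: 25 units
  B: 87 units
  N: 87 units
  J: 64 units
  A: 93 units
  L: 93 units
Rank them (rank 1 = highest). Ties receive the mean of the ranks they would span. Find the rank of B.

Sorted (descending): 93, 93, 87, 87, 75, 64, 27, 25
The 2 values of 93 occupy positions 1–2 → average rank (1+2)/2 = 1.5.
The 2 values of 87 occupy positions 3–4 → average rank (3+4)/2 = 3.5.
B has value 87 units → rank 3.5.

3.5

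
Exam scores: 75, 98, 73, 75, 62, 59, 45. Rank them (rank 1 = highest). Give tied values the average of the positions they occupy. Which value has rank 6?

Sorted (descending): 98, 75, 75, 73, 62, 59, 45
The 2 values of 75 occupy positions 2–3 → average rank (2+3)/2 = 2.5.
Rank 6 → value 59.

59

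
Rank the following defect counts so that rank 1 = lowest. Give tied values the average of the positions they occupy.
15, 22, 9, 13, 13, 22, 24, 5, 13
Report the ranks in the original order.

6, 7.5, 2, 4, 4, 7.5, 9, 1, 4

Sorted (ascending): 5, 9, 13, 13, 13, 15, 22, 22, 24
The 3 values of 13 occupy positions 3–5 → average rank 4.
The 2 values of 22 occupy positions 7–8 → average rank (7+8)/2 = 7.5.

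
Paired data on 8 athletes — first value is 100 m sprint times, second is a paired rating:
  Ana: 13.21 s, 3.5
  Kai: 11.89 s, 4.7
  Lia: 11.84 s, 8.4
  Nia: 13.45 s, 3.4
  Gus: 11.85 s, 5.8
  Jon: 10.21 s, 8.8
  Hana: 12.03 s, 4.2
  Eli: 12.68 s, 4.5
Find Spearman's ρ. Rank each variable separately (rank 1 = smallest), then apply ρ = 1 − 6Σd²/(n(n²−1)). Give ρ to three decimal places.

Ranks of variable 1: 7, 4, 2, 8, 3, 1, 5, 6
Ranks of variable 2: 2, 5, 7, 1, 6, 8, 3, 4
d = r₁ − r₂: 5, -1, -5, 7, -3, -7, 2, 2
d²: 25, 1, 25, 49, 9, 49, 4, 4; Σd² = 166
ρ = 1 − 6·166/(8·63) = 1 − 996/504 = -0.976

-0.976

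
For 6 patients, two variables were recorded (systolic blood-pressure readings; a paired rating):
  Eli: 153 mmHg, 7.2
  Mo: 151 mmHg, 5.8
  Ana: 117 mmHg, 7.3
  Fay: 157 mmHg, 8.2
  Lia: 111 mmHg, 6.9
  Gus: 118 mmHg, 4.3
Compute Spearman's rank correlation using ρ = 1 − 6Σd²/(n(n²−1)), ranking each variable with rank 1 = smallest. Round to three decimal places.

0.371

Ranks of variable 1: 5, 4, 2, 6, 1, 3
Ranks of variable 2: 4, 2, 5, 6, 3, 1
d = r₁ − r₂: 1, 2, -3, 0, -2, 2
d²: 1, 4, 9, 0, 4, 4; Σd² = 22
ρ = 1 − 6·22/(6·35) = 1 − 132/210 = 0.371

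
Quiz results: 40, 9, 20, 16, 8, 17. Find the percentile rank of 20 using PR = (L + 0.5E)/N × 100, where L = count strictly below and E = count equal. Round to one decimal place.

75.0

N = 6.
Strictly below 20: 4. Equal to 20: 1.
PR = (4 + 0.5·1)/6 × 100 = 75.0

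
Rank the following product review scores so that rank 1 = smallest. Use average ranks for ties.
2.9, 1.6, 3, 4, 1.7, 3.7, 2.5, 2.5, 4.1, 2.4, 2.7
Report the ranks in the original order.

7, 1, 8, 10, 2, 9, 4.5, 4.5, 11, 3, 6

Sorted (ascending): 1.6, 1.7, 2.4, 2.5, 2.5, 2.7, 2.9, 3, 3.7, 4, 4.1
The 2 values of 2.5 occupy positions 4–5 → average rank (4+5)/2 = 4.5.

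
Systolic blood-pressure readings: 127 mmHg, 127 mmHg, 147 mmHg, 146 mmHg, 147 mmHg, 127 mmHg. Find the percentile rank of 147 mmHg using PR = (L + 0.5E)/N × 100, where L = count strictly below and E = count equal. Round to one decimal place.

N = 6.
Strictly below 147: 4. Equal to 147: 2.
PR = (4 + 0.5·2)/6 × 100 = 83.3

83.3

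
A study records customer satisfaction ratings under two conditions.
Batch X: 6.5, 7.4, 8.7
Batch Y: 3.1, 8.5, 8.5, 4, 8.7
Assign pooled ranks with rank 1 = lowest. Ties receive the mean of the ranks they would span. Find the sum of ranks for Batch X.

Sorted (ascending): 3.1, 4, 6.5, 7.4, 8.5, 8.5, 8.7, 8.7
The 2 values of 8.5 occupy positions 5–6 → average rank (5+6)/2 = 5.5.
The 2 values of 8.7 occupy positions 7–8 → average rank (7+8)/2 = 7.5.
Batch X values → pooled ranks: 6.5→3, 7.4→4, 8.7→7.5
Rank sum = 3 + 4 + 7.5 = 14.5

14.5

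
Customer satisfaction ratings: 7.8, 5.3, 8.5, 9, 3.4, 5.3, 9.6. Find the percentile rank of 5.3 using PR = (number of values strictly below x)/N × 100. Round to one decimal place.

N = 7.
Strictly below 5.3: 1. Equal to 5.3: 2.
PR = 1/7 × 100 = 14.3

14.3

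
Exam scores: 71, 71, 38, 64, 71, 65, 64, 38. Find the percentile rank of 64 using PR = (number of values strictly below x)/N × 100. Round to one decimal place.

N = 8.
Strictly below 64: 2. Equal to 64: 2.
PR = 2/8 × 100 = 25.0

25.0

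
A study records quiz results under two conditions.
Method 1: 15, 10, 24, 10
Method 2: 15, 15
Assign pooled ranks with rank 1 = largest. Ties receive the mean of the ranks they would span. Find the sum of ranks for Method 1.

15

Sorted (descending): 24, 15, 15, 15, 10, 10
The 3 values of 15 occupy positions 2–4 → average rank 3.
The 2 values of 10 occupy positions 5–6 → average rank (5+6)/2 = 5.5.
Method 1 values → pooled ranks: 15→3, 10→5.5, 24→1, 10→5.5
Rank sum = 3 + 5.5 + 1 + 5.5 = 15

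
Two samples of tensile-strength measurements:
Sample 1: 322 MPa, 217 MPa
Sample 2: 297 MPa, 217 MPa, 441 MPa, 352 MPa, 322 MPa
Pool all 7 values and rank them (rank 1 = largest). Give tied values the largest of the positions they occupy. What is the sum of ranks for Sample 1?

11

Sorted (descending): 441, 352, 322, 322, 297, 217, 217
The 2 values of 322 occupy positions 3–4 → each gets rank 4.
The 2 values of 217 occupy positions 6–7 → each gets rank 7.
Sample 1 values → pooled ranks: 322→4, 217→7
Rank sum = 4 + 7 = 11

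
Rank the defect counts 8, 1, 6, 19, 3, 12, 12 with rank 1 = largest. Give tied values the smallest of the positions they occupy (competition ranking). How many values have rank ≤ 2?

Sorted (descending): 19, 12, 12, 8, 6, 3, 1
The 2 values of 12 occupy positions 2–3 → each gets rank 2.
Ranks ≤ 2: {1, 2, 2} → 3 values.

3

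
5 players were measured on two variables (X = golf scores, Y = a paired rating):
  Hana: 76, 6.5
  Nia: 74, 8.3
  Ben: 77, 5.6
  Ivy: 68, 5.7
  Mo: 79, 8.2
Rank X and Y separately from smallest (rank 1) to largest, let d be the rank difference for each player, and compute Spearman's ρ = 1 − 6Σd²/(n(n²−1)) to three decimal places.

0.000

Ranks of variable 1: 3, 2, 4, 1, 5
Ranks of variable 2: 3, 5, 1, 2, 4
d = r₁ − r₂: 0, -3, 3, -1, 1
d²: 0, 9, 9, 1, 1; Σd² = 20
ρ = 1 − 6·20/(5·24) = 1 − 120/120 = 0.000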